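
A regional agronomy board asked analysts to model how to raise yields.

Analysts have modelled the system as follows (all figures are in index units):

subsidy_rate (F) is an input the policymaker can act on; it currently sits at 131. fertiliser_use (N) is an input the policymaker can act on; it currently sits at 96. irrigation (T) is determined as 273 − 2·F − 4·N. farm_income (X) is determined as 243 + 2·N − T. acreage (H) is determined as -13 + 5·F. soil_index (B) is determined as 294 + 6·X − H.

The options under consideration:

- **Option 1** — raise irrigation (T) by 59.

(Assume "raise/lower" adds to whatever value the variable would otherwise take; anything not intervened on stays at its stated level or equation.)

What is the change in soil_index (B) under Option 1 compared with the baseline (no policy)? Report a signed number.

-354

Baseline:
  F = 131
  N = 96
  T = 273 − 2·131 − 4·96 = -373
  X = 243 + 2·96 − (-373) = 808
  H = -13 + 5·131 = 642
  B = 294 + 6·808 − 642 = 4500
Option 1 (T + 59):
  F = 131
  N = 96
  T = 273 − 2·131 − 4·96 (+59 from intervention) = -314
  X = 243 + 2·96 − (-314) = 749
  H = -13 + 5·131 = 642
  B = 294 + 6·749 − 642 = 4146
Change in B: 4146 − 4500 = -354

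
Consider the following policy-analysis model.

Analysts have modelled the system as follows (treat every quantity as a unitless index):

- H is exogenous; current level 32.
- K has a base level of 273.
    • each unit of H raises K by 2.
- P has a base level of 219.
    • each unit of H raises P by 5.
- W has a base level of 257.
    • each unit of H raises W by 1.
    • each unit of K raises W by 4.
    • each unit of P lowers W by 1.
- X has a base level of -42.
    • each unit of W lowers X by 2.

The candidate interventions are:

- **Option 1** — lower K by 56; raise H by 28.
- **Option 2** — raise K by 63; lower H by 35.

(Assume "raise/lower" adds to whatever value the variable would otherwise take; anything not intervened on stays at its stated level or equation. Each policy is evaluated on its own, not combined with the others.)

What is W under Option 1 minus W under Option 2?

-224

Option 1 (K − 56, H + 28):
  H = 32 + 28 = 60
  K = 273 + 2·60 (−56 from intervention) = 337
  P = 219 + 5·60 = 519
  W = 257 + 60 + 4·337 − 519 = 1146
Option 2 (K + 63, H − 35):
  H = 32 − 35 = -3
  K = 273 + 2·(-3) (+63 from intervention) = 330
  P = 219 + 5·(-3) = 204
  W = 257 + (-3) + 4·330 − 204 = 1370
W: 1146 − 1370 = -224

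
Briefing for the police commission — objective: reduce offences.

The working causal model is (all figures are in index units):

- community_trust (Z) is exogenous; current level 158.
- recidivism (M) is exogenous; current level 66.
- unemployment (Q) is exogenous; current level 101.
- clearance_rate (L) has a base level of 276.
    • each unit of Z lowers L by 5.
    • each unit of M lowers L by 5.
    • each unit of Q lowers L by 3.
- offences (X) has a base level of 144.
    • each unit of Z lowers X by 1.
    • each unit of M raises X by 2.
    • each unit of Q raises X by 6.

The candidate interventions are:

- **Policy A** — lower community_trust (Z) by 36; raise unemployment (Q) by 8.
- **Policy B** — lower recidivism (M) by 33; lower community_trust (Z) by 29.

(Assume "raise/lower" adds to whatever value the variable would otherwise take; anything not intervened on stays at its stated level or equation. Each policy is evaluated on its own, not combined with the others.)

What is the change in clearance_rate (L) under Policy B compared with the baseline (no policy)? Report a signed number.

Baseline:
  Z = 158
  M = 66
  Q = 101
  L = 276 − 5·158 − 5·66 − 3·101 = -1147
Policy B (M − 33, Z − 29):
  Z = 158 − 29 = 129
  M = 66 − 33 = 33
  Q = 101
  L = 276 − 5·129 − 5·33 − 3·101 = -837
Change in L: -837 − (-1147) = 310

310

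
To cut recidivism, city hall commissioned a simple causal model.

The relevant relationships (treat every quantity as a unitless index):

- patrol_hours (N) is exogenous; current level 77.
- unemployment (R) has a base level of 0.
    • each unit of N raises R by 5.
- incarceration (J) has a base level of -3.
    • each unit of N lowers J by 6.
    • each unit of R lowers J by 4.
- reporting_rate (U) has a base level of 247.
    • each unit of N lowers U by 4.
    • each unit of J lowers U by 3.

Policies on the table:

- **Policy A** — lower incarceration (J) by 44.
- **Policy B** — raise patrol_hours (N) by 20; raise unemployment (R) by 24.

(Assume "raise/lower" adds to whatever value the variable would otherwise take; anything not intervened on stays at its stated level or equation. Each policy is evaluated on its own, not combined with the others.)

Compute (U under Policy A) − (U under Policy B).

Policy A (J − 44):
  N = 77
  R = 0 + 5·77 = 385
  J = -3 − 6·77 − 4·385 (−44 from intervention) = -2049
  U = 247 − 4·77 − 3·(-2049) = 6086
Policy B (N + 20, R + 24):
  N = 77 + 20 = 97
  R = 0 + 5·97 (+24 from intervention) = 509
  J = -3 − 6·97 − 4·509 = -2621
  U = 247 − 4·97 − 3·(-2621) = 7722
U: 6086 − 7722 = -1636

-1636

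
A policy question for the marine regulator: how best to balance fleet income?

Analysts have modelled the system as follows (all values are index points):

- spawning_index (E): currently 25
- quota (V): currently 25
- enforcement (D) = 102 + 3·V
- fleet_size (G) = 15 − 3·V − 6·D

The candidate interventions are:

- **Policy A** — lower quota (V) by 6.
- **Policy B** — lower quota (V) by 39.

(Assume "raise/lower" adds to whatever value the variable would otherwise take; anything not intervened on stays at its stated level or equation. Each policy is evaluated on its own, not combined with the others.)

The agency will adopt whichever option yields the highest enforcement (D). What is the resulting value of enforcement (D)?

159

Policy A (V − 6):
  V = 25 − 6 = 19
  D = 102 + 3·19 = 159
Policy B (V − 39):
  V = 25 − 39 = -14
  D = 102 + 3·(-14) = 60
Comparing — Policy A: D=159, Policy B: D=60. Highest is 159 (Policy A).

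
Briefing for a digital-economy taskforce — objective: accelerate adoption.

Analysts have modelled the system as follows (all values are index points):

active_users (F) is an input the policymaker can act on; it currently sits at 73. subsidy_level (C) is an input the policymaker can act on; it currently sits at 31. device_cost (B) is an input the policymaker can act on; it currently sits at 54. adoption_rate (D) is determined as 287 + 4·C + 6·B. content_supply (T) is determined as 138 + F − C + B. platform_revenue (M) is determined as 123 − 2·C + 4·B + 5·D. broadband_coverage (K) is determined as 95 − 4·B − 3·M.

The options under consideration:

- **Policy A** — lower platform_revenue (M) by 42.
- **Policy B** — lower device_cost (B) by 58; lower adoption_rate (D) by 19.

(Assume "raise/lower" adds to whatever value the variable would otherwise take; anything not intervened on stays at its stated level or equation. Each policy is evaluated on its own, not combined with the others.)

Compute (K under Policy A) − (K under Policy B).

Policy A (M − 42):
  C = 31
  B = 54
  D = 287 + 4·31 + 6·54 = 735
  M = 123 − 2·31 + 4·54 + 5·735 (−42 from intervention) = 3910
  K = 95 − 4·54 − 3·3910 = -11851
Policy B (B − 58, D − 19):
  C = 31
  B = 54 − 58 = -4
  D = 287 + 4·31 + 6·(-4) (−19 from intervention) = 368
  M = 123 − 2·31 + 4·(-4) + 5·368 = 1885
  K = 95 − 4·(-4) − 3·1885 = -5544
K: -11851 − (-5544) = -6307

-6307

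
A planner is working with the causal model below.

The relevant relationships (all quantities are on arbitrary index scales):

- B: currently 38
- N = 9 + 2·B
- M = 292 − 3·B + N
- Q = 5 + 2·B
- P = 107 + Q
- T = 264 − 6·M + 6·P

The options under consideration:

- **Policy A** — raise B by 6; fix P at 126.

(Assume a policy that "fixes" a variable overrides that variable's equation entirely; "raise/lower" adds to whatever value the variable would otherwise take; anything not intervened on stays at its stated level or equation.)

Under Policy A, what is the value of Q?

Policy A (B + 6, P := 126):
  B = 38 + 6 = 44
  Q = 5 + 2·44 = 93

93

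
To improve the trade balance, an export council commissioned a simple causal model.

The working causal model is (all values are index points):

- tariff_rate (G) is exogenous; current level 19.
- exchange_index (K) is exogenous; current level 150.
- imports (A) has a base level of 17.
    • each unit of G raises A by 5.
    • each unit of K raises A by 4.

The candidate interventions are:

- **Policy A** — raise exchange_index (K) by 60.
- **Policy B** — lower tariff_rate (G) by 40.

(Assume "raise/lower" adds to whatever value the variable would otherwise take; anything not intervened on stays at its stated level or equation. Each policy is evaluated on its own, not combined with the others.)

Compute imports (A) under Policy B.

Policy B (G − 40):
  G = 19 − 40 = -21
  K = 150
  A = 17 + 5·(-21) + 4·150 = 512

512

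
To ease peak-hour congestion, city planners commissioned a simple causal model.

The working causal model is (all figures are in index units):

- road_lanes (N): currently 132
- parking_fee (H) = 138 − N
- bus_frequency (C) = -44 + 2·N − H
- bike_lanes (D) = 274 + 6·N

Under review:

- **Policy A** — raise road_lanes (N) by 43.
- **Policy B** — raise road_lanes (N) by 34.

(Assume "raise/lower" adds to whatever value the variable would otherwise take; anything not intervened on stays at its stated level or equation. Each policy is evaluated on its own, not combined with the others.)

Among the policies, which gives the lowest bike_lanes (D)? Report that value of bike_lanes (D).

Policy A (N + 43):
  N = 132 + 43 = 175
  D = 274 + 6·175 = 1324
Policy B (N + 34):
  N = 132 + 34 = 166
  D = 274 + 6·166 = 1270
Comparing — Policy A: D=1324, Policy B: D=1270. Lowest is 1270 (Policy B).

1270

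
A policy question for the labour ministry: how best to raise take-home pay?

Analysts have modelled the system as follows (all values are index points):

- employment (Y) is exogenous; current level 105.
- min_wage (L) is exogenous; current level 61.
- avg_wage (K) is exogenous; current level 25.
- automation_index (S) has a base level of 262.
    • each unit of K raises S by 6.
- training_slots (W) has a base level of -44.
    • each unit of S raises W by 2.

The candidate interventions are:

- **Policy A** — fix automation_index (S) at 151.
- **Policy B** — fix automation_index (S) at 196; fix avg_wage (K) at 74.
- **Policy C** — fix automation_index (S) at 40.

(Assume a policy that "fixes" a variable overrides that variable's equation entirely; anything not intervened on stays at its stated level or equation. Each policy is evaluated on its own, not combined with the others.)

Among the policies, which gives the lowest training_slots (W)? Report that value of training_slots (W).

36

Policy A (S := 151):
  K = 25
  S = 151
  W = -44 + 2·151 = 258
Policy B (S := 196, K := 74):
  K = 74
  S = 196
  W = -44 + 2·196 = 348
Policy C (S := 40):
  K = 25
  S = 40
  W = -44 + 2·40 = 36
Comparing — Policy A: W=258, Policy B: W=348, Policy C: W=36. Lowest is 36 (Policy C).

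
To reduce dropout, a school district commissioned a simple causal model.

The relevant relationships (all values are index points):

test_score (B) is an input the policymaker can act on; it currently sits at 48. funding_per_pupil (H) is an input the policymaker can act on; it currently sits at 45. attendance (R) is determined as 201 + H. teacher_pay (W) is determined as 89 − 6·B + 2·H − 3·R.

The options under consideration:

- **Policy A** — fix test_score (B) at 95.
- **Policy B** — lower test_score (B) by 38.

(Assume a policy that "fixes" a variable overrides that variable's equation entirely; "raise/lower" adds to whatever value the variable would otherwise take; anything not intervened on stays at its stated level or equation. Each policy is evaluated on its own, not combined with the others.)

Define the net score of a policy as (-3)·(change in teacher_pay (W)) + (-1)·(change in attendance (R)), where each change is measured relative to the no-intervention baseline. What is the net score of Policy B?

-684

Baseline:
  B = 48
  H = 45
  R = 201 + 45 = 246
  W = 89 − 6·48 + 2·45 − 3·246 = -847
Policy B (B − 38):
  B = 48 − 38 = 10
  H = 45
  R = 201 + 45 = 246
  W = 89 − 6·10 + 2·45 − 3·246 = -619
ΔW = -619 − (-847) = 228; ΔR = 246 − 246 = 0
Score = (-3)·228 + (-1)·0 = -684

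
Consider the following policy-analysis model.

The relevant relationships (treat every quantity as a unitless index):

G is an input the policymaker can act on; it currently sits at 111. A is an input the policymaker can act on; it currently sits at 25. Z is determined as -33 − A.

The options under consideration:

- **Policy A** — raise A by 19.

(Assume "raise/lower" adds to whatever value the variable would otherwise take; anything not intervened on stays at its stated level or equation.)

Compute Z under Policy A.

-77

Policy A (A + 19):
  A = 25 + 19 = 44
  Z = -33 − 44 = -77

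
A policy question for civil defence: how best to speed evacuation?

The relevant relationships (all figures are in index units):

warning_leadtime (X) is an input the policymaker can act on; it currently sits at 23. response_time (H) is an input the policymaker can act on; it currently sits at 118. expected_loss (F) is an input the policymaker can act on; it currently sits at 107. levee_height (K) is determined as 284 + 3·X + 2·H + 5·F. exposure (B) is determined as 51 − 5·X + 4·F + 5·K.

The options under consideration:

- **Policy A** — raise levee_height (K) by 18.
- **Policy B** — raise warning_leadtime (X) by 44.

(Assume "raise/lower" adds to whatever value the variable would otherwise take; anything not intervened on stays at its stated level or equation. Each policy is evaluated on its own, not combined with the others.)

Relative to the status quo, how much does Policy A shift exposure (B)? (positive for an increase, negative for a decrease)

90

Baseline:
  X = 23
  H = 118
  F = 107
  K = 284 + 3·23 + 2·118 + 5·107 = 1124
  B = 51 − 5·23 + 4·107 + 5·1124 = 5984
Policy A (K + 18):
  X = 23
  H = 118
  F = 107
  K = 284 + 3·23 + 2·118 + 5·107 (+18 from intervention) = 1142
  B = 51 − 5·23 + 4·107 + 5·1142 = 6074
Change in B: 6074 − 5984 = 90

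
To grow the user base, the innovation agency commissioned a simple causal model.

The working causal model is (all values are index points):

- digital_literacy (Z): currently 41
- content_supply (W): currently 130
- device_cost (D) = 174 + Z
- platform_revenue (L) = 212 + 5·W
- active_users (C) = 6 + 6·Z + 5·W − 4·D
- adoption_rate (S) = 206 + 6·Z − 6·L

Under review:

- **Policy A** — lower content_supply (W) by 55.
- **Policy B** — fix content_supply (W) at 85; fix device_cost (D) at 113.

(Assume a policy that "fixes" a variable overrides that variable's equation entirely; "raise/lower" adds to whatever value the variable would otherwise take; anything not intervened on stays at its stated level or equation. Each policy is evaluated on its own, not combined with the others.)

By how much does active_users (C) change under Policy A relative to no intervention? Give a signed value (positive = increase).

Baseline:
  Z = 41
  W = 130
  D = 174 + 41 = 215
  C = 6 + 6·41 + 5·130 − 4·215 = 42
Policy A (W − 55):
  Z = 41
  W = 130 − 55 = 75
  D = 174 + 41 = 215
  C = 6 + 6·41 + 5·75 − 4·215 = -233
Change in C: -233 − 42 = -275

-275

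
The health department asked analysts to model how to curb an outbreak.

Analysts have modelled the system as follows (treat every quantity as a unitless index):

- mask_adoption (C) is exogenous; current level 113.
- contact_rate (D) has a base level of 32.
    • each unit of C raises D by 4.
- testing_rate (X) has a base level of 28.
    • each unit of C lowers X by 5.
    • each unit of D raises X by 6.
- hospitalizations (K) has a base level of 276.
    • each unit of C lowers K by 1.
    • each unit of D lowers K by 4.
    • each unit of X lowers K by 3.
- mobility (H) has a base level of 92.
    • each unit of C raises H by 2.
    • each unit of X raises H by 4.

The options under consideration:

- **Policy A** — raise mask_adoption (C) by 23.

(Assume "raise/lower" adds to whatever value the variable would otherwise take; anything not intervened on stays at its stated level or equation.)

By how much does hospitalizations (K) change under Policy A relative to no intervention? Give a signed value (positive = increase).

Baseline:
  C = 113
  D = 32 + 4·113 = 484
  X = 28 − 5·113 + 6·484 = 2367
  K = 276 − 113 − 4·484 − 3·2367 = -8874
Policy A (C + 23):
  C = 113 + 23 = 136
  D = 32 + 4·136 = 576
  X = 28 − 5·136 + 6·576 = 2804
  K = 276 − 136 − 4·576 − 3·2804 = -10576
Change in K: -10576 − (-8874) = -1702

-1702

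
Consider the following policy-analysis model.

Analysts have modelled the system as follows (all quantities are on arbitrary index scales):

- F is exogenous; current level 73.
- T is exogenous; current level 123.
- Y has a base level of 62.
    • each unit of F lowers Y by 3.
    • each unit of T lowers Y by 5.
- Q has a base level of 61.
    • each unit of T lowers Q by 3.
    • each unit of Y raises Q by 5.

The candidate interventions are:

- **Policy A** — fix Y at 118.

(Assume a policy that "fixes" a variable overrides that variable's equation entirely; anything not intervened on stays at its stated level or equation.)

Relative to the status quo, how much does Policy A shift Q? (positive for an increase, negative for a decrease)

4450

Baseline:
  F = 73
  T = 123
  Y = 62 − 3·73 − 5·123 = -772
  Q = 61 − 3·123 + 5·(-772) = -4168
Policy A (Y := 118):
  F = 73
  T = 123
  Y = 118
  Q = 61 − 3·123 + 5·118 = 282
Change in Q: 282 − (-4168) = 4450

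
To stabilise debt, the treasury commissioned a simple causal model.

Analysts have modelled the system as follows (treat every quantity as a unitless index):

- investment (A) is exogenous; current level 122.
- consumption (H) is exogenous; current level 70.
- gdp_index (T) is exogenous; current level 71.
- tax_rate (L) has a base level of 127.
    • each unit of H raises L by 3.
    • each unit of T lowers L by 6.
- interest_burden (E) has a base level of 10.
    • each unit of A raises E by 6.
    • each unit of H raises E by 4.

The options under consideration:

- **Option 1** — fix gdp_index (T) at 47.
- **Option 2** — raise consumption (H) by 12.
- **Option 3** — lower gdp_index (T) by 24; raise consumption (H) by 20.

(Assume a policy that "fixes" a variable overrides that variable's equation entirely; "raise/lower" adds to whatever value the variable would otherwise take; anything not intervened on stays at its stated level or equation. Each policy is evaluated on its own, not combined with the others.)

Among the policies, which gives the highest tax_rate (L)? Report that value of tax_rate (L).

115

Option 1 (T := 47):
  H = 70
  T = 47
  L = 127 + 3·70 − 6·47 = 55
Option 2 (H + 12):
  H = 70 + 12 = 82
  T = 71
  L = 127 + 3·82 − 6·71 = -53
Option 3 (T − 24, H + 20):
  H = 70 + 20 = 90
  T = 71 − 24 = 47
  L = 127 + 3·90 − 6·47 = 115
Comparing — Option 1: L=55, Option 2: L=-53, Option 3: L=115. Highest is 115 (Option 3).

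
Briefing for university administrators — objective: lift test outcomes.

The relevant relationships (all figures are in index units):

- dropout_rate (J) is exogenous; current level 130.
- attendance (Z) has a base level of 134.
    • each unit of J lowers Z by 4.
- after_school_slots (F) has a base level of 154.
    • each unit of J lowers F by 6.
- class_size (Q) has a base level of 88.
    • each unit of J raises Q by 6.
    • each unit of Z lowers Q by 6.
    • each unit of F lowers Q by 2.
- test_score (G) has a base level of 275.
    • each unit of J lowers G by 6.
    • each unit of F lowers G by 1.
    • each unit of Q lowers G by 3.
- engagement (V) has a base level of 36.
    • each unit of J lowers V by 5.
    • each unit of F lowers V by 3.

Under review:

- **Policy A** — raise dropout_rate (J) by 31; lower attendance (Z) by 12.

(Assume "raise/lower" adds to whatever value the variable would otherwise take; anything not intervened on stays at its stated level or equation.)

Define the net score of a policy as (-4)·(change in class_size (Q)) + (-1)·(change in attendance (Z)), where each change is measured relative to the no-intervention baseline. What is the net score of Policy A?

-5360

Baseline:
  J = 130
  Z = 134 − 4·130 = -386
  F = 154 − 6·130 = -626
  Q = 88 + 6·130 − 6·(-386) − 2·(-626) = 4436
Policy A (J + 31, Z − 12):
  J = 130 + 31 = 161
  Z = 134 − 4·161 (−12 from intervention) = -522
  F = 154 − 6·161 = -812
  Q = 88 + 6·161 − 6·(-522) − 2·(-812) = 5810
ΔQ = 5810 − 4436 = 1374; ΔZ = -522 − (-386) = -136
Score = (-4)·1374 + (-1)·(-136) = -5360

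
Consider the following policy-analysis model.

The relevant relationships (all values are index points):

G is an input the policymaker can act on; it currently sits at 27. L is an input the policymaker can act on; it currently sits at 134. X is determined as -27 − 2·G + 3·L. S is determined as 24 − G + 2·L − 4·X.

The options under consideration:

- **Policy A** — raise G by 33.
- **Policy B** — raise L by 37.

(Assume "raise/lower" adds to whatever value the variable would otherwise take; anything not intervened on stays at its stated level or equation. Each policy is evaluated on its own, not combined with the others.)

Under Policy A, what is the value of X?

255

Policy A (G + 33):
  G = 27 + 33 = 60
  L = 134
  X = -27 − 2·60 + 3·134 = 255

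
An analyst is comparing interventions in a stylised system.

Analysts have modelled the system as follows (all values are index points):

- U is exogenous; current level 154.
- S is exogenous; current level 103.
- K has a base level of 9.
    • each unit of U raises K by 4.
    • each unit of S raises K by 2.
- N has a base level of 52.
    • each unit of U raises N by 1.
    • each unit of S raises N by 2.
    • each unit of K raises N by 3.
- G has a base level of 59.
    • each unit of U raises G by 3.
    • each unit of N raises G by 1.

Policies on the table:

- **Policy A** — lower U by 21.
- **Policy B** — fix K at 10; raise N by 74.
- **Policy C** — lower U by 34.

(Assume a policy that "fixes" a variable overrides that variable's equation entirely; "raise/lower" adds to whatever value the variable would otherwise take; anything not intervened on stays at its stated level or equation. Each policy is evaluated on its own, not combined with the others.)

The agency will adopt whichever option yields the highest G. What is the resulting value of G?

3090

Policy A (U − 21):
  U = 154 − 21 = 133
  S = 103
  K = 9 + 4·133 + 2·103 = 747
  N = 52 + 133 + 2·103 + 3·747 = 2632
  G = 59 + 3·133 + 2632 = 3090
Policy B (K := 10, N + 74):
  U = 154
  S = 103
  K = 10
  N = 52 + 154 + 2·103 + 3·10 (+74 from intervention) = 516
  G = 59 + 3·154 + 516 = 1037
Policy C (U − 34):
  U = 154 − 34 = 120
  S = 103
  K = 9 + 4·120 + 2·103 = 695
  N = 52 + 120 + 2·103 + 3·695 = 2463
  G = 59 + 3·120 + 2463 = 2882
Comparing — Policy A: G=3090, Policy B: G=1037, Policy C: G=2882. Highest is 3090 (Policy A).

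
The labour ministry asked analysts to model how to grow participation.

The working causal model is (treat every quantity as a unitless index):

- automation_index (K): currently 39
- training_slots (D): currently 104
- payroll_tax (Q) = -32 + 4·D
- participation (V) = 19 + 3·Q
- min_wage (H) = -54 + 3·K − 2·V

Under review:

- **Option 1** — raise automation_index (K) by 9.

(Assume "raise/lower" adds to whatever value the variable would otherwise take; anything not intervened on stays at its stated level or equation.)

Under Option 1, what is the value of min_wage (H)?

Option 1 (K + 9):
  K = 39 + 9 = 48
  D = 104
  Q = -32 + 4·104 = 384
  V = 19 + 3·384 = 1171
  H = -54 + 3·48 − 2·1171 = -2252

-2252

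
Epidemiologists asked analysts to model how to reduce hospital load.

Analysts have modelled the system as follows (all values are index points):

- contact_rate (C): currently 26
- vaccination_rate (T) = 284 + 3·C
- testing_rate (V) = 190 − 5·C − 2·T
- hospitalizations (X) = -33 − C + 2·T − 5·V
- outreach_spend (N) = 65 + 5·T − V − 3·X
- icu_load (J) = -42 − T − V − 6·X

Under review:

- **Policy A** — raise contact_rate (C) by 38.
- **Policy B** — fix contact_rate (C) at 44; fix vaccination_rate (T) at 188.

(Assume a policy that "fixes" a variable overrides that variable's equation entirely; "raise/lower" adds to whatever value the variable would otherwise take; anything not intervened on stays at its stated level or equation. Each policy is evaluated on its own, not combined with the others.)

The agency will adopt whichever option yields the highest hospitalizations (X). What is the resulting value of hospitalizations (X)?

6265

Policy A (C + 38):
  C = 26 + 38 = 64
  T = 284 + 3·64 = 476
  V = 190 − 5·64 − 2·476 = -1082
  X = -33 − 64 + 2·476 − 5·(-1082) = 6265
Policy B (C := 44, T := 188):
  C = 44
  T = 188
  V = 190 − 5·44 − 2·188 = -406
  X = -33 − 44 + 2·188 − 5·(-406) = 2329
Comparing — Policy A: X=6265, Policy B: X=2329. Highest is 6265 (Policy A).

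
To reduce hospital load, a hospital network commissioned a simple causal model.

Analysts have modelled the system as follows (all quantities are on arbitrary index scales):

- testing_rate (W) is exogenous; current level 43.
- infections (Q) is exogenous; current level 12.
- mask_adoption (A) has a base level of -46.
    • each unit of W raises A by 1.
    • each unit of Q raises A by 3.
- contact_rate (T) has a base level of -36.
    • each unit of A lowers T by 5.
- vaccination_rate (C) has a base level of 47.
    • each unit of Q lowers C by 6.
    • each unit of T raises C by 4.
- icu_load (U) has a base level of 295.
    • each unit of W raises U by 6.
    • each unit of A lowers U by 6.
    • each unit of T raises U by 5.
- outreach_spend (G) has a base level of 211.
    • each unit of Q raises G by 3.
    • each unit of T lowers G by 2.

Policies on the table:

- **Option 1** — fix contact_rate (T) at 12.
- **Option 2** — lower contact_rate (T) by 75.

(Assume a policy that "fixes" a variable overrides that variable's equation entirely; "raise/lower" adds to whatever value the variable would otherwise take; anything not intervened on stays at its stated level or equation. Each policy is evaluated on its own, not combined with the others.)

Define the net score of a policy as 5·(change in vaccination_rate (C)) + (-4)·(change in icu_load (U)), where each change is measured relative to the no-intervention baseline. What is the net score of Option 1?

Baseline:
  W = 43
  Q = 12
  A = -46 + 43 + 3·12 = 33
  T = -36 − 5·33 = -201
  C = 47 − 6·12 + 4·(-201) = -829
  U = 295 + 6·43 − 6·33 + 5·(-201) = -650
Option 1 (T := 12):
  W = 43
  Q = 12
  A = -46 + 43 + 3·12 = 33
  T = 12
  C = 47 − 6·12 + 4·12 = 23
  U = 295 + 6·43 − 6·33 + 5·12 = 415
ΔC = 23 − (-829) = 852; ΔU = 415 − (-650) = 1065
Score = 5·852 + (-4)·1065 = 0

0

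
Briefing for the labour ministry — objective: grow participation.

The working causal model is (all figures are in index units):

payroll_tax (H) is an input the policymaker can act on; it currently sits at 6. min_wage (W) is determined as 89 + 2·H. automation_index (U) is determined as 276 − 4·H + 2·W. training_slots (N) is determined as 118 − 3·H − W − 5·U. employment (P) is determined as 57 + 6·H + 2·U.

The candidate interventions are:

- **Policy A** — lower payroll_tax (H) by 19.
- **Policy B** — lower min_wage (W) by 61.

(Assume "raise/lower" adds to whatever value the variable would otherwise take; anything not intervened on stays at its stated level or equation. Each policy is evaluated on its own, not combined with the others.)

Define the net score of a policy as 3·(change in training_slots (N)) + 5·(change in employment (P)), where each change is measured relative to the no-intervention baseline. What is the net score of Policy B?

Baseline:
  H = 6
  W = 89 + 2·6 = 101
  U = 276 − 4·6 + 2·101 = 454
  N = 118 − 3·6 − 101 − 5·454 = -2271
  P = 57 + 6·6 + 2·454 = 1001
Policy B (W − 61):
  H = 6
  W = 89 + 2·6 (−61 from intervention) = 40
  U = 276 − 4·6 + 2·40 = 332
  N = 118 − 3·6 − 40 − 5·332 = -1600
  P = 57 + 6·6 + 2·332 = 757
ΔN = -1600 − (-2271) = 671; ΔP = 757 − 1001 = -244
Score = 3·671 + 5·(-244) = 793

793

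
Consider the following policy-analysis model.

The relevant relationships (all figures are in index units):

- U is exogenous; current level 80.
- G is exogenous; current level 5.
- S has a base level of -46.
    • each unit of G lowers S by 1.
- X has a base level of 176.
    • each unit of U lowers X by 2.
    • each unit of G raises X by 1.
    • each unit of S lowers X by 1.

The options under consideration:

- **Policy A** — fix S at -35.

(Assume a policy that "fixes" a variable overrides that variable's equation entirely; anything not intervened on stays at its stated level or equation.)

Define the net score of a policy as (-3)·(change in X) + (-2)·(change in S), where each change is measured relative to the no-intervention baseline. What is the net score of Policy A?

Baseline:
  U = 80
  G = 5
  S = -46 − 5 = -51
  X = 176 − 2·80 + 5 − (-51) = 72
Policy A (S := -35):
  U = 80
  G = 5
  S = -35
  X = 176 − 2·80 + 5 − (-35) = 56
ΔX = 56 − 72 = -16; ΔS = -35 − (-51) = 16
Score = (-3)·(-16) + (-2)·16 = 16

16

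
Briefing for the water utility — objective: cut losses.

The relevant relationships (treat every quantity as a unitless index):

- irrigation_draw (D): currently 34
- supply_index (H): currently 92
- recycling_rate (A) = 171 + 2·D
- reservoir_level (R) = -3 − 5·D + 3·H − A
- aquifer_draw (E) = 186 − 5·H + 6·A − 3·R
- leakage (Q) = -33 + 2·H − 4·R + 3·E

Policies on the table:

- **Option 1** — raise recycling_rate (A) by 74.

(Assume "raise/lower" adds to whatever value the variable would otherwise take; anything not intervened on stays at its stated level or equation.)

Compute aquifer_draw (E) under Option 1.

2234

Option 1 (A + 74):
  D = 34
  H = 92
  A = 171 + 2·34 (+74 from intervention) = 313
  R = -3 − 5·34 + 3·92 − 313 = -210
  E = 186 − 5·92 + 6·313 − 3·(-210) = 2234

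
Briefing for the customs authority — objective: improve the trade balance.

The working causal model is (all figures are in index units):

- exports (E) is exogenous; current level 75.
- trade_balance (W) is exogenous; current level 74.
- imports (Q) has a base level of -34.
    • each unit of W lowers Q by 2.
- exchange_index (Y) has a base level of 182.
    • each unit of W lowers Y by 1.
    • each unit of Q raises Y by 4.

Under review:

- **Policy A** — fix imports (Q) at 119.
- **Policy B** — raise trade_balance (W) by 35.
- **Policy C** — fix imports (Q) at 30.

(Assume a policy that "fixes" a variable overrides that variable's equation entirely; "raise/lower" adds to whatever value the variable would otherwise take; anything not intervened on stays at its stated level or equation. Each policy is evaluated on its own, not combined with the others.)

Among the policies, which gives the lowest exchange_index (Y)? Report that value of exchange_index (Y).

-935

Policy A (Q := 119):
  W = 74
  Q = 119
  Y = 182 − 74 + 4·119 = 584
Policy B (W + 35):
  W = 74 + 35 = 109
  Q = -34 − 2·109 = -252
  Y = 182 − 109 + 4·(-252) = -935
Policy C (Q := 30):
  W = 74
  Q = 30
  Y = 182 − 74 + 4·30 = 228
Comparing — Policy A: Y=584, Policy B: Y=-935, Policy C: Y=228. Lowest is -935 (Policy B).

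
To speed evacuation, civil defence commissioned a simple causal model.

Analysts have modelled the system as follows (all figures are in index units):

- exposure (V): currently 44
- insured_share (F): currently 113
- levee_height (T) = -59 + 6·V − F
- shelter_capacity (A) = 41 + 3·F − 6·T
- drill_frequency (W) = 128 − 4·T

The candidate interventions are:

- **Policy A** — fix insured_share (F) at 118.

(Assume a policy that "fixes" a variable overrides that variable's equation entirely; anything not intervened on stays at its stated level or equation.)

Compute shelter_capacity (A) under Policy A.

Policy A (F := 118):
  V = 44
  F = 118
  T = -59 + 6·44 − 118 = 87
  A = 41 + 3·118 − 6·87 = -127

-127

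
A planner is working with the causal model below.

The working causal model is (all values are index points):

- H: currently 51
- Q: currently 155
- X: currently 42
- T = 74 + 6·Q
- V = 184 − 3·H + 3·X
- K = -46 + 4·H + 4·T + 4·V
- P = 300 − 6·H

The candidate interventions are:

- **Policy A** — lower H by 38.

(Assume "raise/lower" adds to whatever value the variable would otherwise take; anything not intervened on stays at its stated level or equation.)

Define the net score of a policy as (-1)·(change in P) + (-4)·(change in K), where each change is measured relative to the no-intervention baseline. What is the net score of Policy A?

-1444

Baseline:
  H = 51
  Q = 155
  X = 42
  T = 74 + 6·155 = 1004
  V = 184 − 3·51 + 3·42 = 157
  K = -46 + 4·51 + 4·1004 + 4·157 = 4802
  P = 300 − 6·51 = -6
Policy A (H − 38):
  H = 51 − 38 = 13
  Q = 155
  X = 42
  T = 74 + 6·155 = 1004
  V = 184 − 3·13 + 3·42 = 271
  K = -46 + 4·13 + 4·1004 + 4·271 = 5106
  P = 300 − 6·13 = 222
ΔP = 222 − (-6) = 228; ΔK = 5106 − 4802 = 304
Score = (-1)·228 + (-4)·304 = -1444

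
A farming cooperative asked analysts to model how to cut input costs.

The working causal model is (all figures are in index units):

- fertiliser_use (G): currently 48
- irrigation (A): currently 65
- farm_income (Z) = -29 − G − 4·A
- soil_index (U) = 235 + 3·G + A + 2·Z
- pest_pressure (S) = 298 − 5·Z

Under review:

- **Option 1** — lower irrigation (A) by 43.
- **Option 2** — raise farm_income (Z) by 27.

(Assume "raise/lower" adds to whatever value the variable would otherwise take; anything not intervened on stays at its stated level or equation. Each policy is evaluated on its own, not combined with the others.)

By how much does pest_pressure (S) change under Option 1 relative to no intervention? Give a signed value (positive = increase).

-860

Baseline:
  G = 48
  A = 65
  Z = -29 − 48 − 4·65 = -337
  S = 298 − 5·(-337) = 1983
Option 1 (A − 43):
  G = 48
  A = 65 − 43 = 22
  Z = -29 − 48 − 4·22 = -165
  S = 298 − 5·(-165) = 1123
Change in S: 1123 − 1983 = -860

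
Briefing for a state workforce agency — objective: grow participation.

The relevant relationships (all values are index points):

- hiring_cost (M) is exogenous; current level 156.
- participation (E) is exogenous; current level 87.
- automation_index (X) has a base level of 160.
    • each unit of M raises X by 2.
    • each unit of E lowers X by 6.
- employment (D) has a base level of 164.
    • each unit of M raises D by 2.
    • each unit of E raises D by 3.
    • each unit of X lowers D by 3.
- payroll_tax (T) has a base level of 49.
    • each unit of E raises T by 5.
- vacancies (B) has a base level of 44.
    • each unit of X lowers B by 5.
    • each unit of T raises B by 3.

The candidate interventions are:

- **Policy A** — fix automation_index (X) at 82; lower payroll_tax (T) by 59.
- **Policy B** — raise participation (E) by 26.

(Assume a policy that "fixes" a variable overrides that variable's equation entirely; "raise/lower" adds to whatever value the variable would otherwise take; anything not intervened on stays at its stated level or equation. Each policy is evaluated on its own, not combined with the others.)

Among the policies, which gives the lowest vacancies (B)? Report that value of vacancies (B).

Policy A (X := 82, T − 59):
  M = 156
  E = 87
  X = 82
  T = 49 + 5·87 (−59 from intervention) = 425
  B = 44 − 5·82 + 3·425 = 909
Policy B (E + 26):
  M = 156
  E = 87 + 26 = 113
  X = 160 + 2·156 − 6·113 = -206
  T = 49 + 5·113 = 614
  B = 44 − 5·(-206) + 3·614 = 2916
Comparing — Policy A: B=909, Policy B: B=2916. Lowest is 909 (Policy A).

909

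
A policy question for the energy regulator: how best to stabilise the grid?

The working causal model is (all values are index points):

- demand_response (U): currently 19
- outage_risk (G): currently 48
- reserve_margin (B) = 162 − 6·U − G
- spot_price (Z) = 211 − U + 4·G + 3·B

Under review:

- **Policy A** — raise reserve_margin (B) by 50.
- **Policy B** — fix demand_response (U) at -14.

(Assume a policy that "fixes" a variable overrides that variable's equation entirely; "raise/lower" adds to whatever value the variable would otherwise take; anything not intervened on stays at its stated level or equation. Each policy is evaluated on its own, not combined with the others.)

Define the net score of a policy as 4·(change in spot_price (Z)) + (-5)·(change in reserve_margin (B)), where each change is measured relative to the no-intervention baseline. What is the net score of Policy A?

Baseline:
  U = 19
  G = 48
  B = 162 − 6·19 − 48 = 0
  Z = 211 − 19 + 4·48 + 3·0 = 384
Policy A (B + 50):
  U = 19
  G = 48
  B = 162 − 6·19 − 48 (+50 from intervention) = 50
  Z = 211 − 19 + 4·48 + 3·50 = 534
ΔZ = 534 − 384 = 150; ΔB = 50 − 0 = 50
Score = 4·150 + (-5)·50 = 350

350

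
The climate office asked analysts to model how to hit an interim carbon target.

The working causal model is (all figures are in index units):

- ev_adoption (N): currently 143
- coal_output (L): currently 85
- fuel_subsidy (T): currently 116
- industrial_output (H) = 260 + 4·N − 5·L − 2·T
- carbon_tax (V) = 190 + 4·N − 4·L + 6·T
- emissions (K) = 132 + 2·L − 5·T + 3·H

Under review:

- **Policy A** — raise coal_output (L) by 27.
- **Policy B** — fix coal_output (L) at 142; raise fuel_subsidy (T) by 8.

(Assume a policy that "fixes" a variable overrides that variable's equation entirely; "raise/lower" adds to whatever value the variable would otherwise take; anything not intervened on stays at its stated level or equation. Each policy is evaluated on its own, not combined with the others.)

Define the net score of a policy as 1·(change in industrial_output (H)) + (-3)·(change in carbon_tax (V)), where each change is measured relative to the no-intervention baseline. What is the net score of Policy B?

239

Baseline:
  N = 143
  L = 85
  T = 116
  H = 260 + 4·143 − 5·85 − 2·116 = 175
  V = 190 + 4·143 − 4·85 + 6·116 = 1118
Policy B (L := 142, T + 8):
  N = 143
  L = 142
  T = 116 + 8 = 124
  H = 260 + 4·143 − 5·142 − 2·124 = -126
  V = 190 + 4·143 − 4·142 + 6·124 = 938
ΔH = -126 − 175 = -301; ΔV = 938 − 1118 = -180
Score = 1·(-301) + (-3)·(-180) = 239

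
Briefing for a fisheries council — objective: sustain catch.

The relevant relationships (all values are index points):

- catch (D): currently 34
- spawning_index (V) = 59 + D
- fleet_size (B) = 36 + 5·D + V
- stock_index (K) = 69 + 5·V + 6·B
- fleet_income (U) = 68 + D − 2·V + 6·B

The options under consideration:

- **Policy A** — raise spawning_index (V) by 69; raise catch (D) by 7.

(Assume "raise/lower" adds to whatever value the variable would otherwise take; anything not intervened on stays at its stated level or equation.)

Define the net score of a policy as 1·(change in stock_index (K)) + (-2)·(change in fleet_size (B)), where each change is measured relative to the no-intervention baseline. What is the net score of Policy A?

Baseline:
  D = 34
  V = 59 + 34 = 93
  B = 36 + 5·34 + 93 = 299
  K = 69 + 5·93 + 6·299 = 2328
Policy A (V + 69, D + 7):
  D = 34 + 7 = 41
  V = 59 + 41 (+69 from intervention) = 169
  B = 36 + 5·41 + 169 = 410
  K = 69 + 5·169 + 6·410 = 3374
ΔK = 3374 − 2328 = 1046; ΔB = 410 − 299 = 111
Score = 1·1046 + (-2)·111 = 824

824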